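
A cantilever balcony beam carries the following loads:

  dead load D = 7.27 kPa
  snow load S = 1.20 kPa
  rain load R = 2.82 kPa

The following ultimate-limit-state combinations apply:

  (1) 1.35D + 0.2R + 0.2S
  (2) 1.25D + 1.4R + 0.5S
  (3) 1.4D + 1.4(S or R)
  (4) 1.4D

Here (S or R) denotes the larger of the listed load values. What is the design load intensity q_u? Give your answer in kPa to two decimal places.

14.13 kPa

(S or R) → R = 2.82 kPa.
(1) 1.35(7.27) + 0.2(2.82) + 0.2(1.20) = 10.62
(2) 1.25(7.27) + 1.4(2.82) + 0.5(1.20) = 13.64
(3) 1.4(7.27) + 1.4(2.82) = 14.13
(4) 1.4(7.27) = 10.18
Maximum is from combination 3.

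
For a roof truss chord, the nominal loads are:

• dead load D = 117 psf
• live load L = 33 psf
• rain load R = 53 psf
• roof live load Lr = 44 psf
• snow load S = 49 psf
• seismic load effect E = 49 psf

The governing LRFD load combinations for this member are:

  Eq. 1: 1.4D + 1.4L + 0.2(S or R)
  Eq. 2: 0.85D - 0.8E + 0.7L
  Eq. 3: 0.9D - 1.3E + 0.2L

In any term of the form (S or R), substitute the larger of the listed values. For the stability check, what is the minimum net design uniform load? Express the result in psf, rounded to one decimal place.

48.2 psf

(S or R) → R = 53 psf.
Eq. 1: 1.4(117) + 1.4(33) + 0.2(53) = 163.8 + 46.2 + 10.6 = 220.6
Eq. 2: 0.85(117) - 0.8(49) + 0.7(33) = 99.5 - 39.2 + 23.1 = 83.4
Eq. 3: 0.9(117) - 1.3(49) + 0.2(33) = 105.3 - 63.7 + 6.6 = 48.2
Combination 3 gives the minimum: 48.2 psf.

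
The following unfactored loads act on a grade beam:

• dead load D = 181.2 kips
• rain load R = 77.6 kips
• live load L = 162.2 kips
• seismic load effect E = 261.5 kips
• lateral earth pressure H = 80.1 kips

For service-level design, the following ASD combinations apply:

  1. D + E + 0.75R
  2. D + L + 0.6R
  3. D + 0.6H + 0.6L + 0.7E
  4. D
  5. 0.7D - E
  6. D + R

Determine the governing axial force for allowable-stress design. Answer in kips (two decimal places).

509.63 kips

1. 1.0(181.2) + 1.0(261.5) + 0.75(77.6) = 181.20 + 261.50 + 58.20 = 500.90
2. 1.0(181.2) + 1.0(162.2) + 0.6(77.6) = 181.20 + 162.20 + 46.56 = 389.96
3. 1.0(181.2) + 0.6(80.1) + 0.6(162.2) + 0.7(261.5) = 181.20 + 48.06 + 97.32 + 183.05 = 509.63
4. 1.0(181.2) = 181.20
5. 0.7(181.2) - 1.0(261.5) = 126.84 - 261.50 = -134.66
6. 1.0(181.2) + 1.0(77.6) = 181.20 + 77.60 = 258.80
Maximum is from combination 3.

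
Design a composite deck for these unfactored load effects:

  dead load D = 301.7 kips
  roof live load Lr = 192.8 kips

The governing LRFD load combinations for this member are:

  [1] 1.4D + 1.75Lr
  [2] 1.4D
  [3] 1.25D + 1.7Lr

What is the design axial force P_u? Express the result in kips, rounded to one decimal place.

759.8 kips

[1] 1.4(301.7) + 1.75(192.8) = 759.8
[2] 1.4(301.7) = 422.4
[3] 1.25(301.7) + 1.7(192.8) = 704.9
The controlling combination is 1, giving 759.8 kips.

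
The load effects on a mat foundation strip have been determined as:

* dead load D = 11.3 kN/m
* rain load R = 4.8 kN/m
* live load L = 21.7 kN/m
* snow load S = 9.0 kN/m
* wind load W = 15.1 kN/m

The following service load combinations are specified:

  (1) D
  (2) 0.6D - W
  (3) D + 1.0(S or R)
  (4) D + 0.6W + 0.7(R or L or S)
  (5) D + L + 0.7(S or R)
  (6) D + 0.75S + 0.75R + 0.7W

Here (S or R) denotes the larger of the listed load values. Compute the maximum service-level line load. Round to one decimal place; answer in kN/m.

(S or R) → S = 9.0 kN/m; (R or L or S) → L = 21.7 kN/m.
(1) 1.0(11.3) = 11.3
(2) 0.6(11.3) - 1.0(15.1) = -8.3
(3) 1.0(11.3) + 1.0(9.0) = 20.3
(4) 1.0(11.3) + 0.6(15.1) + 0.7(21.7) = 35.6
(5) 1.0(11.3) + 1.0(21.7) + 0.7(9.0) = 39.3
(6) 1.0(11.3) + 0.75(9.0) + 0.75(4.8) + 0.7(15.1) = 32.2
The controlling combination is 5, giving 39.3 kN/m.

39.3 kN/m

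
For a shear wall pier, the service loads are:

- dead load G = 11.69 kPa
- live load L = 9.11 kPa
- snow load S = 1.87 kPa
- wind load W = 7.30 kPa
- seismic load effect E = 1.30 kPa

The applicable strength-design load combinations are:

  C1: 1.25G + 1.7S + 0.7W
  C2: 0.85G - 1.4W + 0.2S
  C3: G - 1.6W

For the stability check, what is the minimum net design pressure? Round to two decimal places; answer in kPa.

C1: 1.25(11.69) + 1.7(1.87) + 0.7(7.30) = 22.90
C2: 0.85(11.69) - 1.4(7.30) + 0.2(1.87) = 0.09
C3: 1.0(11.69) - 1.6(7.30) = 0.01
Combination 3 gives the minimum: 0.01 kPa.

0.01 kPa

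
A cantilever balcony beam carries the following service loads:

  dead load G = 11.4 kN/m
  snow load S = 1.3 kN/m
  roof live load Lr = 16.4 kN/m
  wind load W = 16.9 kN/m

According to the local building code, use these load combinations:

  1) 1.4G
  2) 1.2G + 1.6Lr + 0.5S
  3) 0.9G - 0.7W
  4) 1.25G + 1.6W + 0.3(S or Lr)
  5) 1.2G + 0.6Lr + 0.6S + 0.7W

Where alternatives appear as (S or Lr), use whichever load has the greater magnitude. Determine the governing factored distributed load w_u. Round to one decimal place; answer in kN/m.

46.2 kN/m

(S or Lr) → Lr = 16.4 kN/m.
1) 1.4(11.4) = 16.0
2) 1.2(11.4) + 1.6(16.4) + 0.5(1.3) = 13.7 + 26.2 + 0.7 = 40.6
3) 0.9(11.4) - 0.7(16.9) = -1.6
4) 1.25(11.4) + 1.6(16.9) + 0.3(16.4) = 14.3 + 27.0 + 4.9 = 46.2
5) 1.2(11.4) + 0.6(16.4) + 0.6(1.3) + 0.7(16.9) = 13.7 + 9.8 + 0.8 + 11.8 = 36.1
Combination 4 governs: w_u = 46.2 kN/m.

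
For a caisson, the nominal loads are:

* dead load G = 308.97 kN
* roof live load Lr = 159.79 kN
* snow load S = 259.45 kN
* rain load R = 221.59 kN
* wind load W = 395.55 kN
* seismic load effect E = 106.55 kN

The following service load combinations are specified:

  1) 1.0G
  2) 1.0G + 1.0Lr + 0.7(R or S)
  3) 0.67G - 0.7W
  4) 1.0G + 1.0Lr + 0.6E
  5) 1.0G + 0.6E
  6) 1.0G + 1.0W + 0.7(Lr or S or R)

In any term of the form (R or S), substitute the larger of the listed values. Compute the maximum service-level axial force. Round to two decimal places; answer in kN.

(R or S) → S = 259.45 kN; (Lr or S or R) → S = 259.45 kN.
1) 1.0(308.97) = 308.97
2) 1.0(308.97) + 1.0(159.79) + 0.7(259.45) = 308.97 + 159.79 + 181.62 = 650.38
3) 0.67(308.97) - 0.7(395.55) = 207.01 - 276.89 = -69.88
4) 1.0(308.97) + 1.0(159.79) + 0.6(106.55) = 308.97 + 159.79 + 63.93 = 532.69
5) 1.0(308.97) + 0.6(106.55) = 308.97 + 63.93 = 372.90
6) 1.0(308.97) + 1.0(395.55) + 0.7(259.45) = 308.97 + 395.55 + 181.62 = 886.14
Maximum is from combination 6.

886.14 kN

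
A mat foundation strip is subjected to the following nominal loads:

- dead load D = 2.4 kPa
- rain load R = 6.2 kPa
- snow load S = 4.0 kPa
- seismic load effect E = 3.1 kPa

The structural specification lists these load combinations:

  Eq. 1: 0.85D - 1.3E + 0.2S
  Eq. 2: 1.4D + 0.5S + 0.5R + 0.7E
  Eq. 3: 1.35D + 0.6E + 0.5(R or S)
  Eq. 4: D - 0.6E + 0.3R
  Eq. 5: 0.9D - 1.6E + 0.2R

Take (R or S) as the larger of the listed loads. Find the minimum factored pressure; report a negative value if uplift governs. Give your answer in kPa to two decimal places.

(R or S) → R = 6.2 kPa.
Eq. 1: 0.85(2.4) - 1.3(3.1) + 0.2(4.0) = 2.04 - 4.03 + 0.80 = -1.19
Eq. 2: 1.4(2.4) + 0.5(4.0) + 0.5(6.2) + 0.7(3.1) = 3.36 + 2.00 + 3.10 + 2.17 = 10.63
Eq. 3: 1.35(2.4) + 0.6(3.1) + 0.5(6.2) = 3.24 + 1.86 + 3.10 = 8.20
Eq. 4: 1.0(2.4) - 0.6(3.1) + 0.3(6.2) = 2.40 - 1.86 + 1.86 = 2.40
Eq. 5: 0.9(2.4) - 1.6(3.1) + 0.2(6.2) = 2.16 - 4.96 + 1.24 = -1.56
Combination 5 gives the minimum: -1.56 kPa.

-1.56 kPa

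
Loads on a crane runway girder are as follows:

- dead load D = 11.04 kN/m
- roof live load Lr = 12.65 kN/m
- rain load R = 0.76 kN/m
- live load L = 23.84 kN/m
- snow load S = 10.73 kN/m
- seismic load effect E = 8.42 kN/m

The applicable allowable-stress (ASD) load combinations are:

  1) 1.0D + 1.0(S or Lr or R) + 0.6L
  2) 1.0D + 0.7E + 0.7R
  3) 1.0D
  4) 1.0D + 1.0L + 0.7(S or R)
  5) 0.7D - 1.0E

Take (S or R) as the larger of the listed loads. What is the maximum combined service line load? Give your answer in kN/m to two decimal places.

42.39 kN/m

(S or Lr or R) → Lr = 12.65 kN/m; (S or R) → S = 10.73 kN/m.
1) 1.0(11.04) + 1.0(12.65) + 0.6(23.84) = 37.99
2) 1.0(11.04) + 0.7(8.42) + 0.7(0.76) = 17.47
3) 1.0(11.04) = 11.04
4) 1.0(11.04) + 1.0(23.84) + 0.7(10.73) = 42.39
5) 0.7(11.04) - 1.0(8.42) = -0.69
Maximum is from combination 4.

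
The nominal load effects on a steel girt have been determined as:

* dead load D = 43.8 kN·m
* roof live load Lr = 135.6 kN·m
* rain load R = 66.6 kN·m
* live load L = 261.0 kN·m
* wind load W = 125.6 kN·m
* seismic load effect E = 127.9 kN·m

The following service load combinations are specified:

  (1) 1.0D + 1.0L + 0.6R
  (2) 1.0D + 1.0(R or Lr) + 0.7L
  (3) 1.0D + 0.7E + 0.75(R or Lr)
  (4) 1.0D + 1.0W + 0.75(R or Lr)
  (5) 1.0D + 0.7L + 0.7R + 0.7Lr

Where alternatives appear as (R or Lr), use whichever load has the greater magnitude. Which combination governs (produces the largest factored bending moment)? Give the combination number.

Combination 5

(R or Lr) → Lr = 135.6 kN·m.
(1) 1.0(43.8) + 1.0(261.0) + 0.6(66.6) = 344.76
(2) 1.0(43.8) + 1.0(135.6) + 0.7(261.0) = 362.10
(3) 1.0(43.8) + 0.7(127.9) + 0.75(135.6) = 235.03
(4) 1.0(43.8) + 1.0(125.6) + 0.75(135.6) = 271.10
(5) 1.0(43.8) + 0.7(261.0) + 0.7(66.6) + 0.7(135.6) = 368.04
The largest value is 368.04 kN·m from combination 5.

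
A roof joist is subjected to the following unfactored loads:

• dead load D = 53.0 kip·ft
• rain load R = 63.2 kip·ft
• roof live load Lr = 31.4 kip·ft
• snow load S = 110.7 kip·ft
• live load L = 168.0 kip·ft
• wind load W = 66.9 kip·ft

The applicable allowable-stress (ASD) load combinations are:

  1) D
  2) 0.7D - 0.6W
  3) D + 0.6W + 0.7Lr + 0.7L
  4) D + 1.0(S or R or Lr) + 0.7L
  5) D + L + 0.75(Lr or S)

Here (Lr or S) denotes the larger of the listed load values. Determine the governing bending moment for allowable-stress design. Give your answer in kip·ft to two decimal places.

304.03 kip·ft

(S or R or Lr) → S = 110.7 kip·ft; (Lr or S) → S = 110.7 kip·ft.
1) 1.0(53.0) = 53.00
2) 0.7(53.0) - 0.6(66.9) = -3.04
3) 1.0(53.0) + 0.6(66.9) + 0.7(31.4) + 0.7(168.0) = 232.72
4) 1.0(53.0) + 1.0(110.7) + 0.7(168.0) = 281.30
5) 1.0(53.0) + 1.0(168.0) + 0.75(110.7) = 304.03
The controlling combination is 5, giving 304.03 kip·ft.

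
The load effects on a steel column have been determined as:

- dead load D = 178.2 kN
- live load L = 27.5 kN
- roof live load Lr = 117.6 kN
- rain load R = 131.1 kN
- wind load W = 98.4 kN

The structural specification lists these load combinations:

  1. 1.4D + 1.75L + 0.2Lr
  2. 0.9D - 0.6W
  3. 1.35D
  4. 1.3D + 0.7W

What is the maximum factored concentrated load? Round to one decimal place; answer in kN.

1. 1.4(178.2) + 1.75(27.5) + 0.2(117.6) = 249.5 + 48.1 + 23.5 = 321.1
2. 0.9(178.2) - 0.6(98.4) = 101.3
3. 1.35(178.2) = 240.6
4. 1.3(178.2) + 0.7(98.4) = 300.5
Maximum is from combination 1.

321.1 kN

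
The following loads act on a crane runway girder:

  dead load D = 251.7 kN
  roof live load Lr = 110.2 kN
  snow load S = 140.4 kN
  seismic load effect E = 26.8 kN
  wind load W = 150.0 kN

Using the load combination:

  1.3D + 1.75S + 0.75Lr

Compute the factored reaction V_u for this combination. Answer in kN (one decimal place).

655.6 kN

1.3(251.7) + 1.75(140.4) + 0.75(110.2) = 327.2 + 245.7 + 82.7 = 655.6
V_u = 655.6 kN.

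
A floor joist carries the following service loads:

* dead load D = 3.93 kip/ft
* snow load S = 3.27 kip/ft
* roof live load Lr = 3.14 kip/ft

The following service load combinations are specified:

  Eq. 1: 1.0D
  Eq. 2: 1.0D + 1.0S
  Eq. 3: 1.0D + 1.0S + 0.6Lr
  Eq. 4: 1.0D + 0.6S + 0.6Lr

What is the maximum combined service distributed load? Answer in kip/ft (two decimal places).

9.08 kip/ft

Eq. 1: 1.0(3.93) = 3.93
Eq. 2: 1.0(3.93) + 1.0(3.27) = 7.20
Eq. 3: 1.0(3.93) + 1.0(3.27) + 0.6(3.14) = 9.08
Eq. 4: 1.0(3.93) + 0.6(3.27) + 0.6(3.14) = 7.78
The controlling combination is 3, giving 9.08 kip/ft.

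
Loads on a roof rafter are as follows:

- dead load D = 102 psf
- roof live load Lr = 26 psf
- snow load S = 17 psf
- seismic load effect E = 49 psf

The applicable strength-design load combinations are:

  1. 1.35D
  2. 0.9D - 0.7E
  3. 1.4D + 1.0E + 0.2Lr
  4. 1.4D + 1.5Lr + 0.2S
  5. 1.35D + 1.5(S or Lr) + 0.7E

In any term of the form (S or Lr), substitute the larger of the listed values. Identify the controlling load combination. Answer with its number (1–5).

(S or Lr) → Lr = 26 psf.
1. 1.35(102) = 137.7
2. 0.9(102) - 0.7(49) = 91.8 - 34.3 = 57.5
3. 1.4(102) + 1.0(49) + 0.2(26) = 142.8 + 49.0 + 5.2 = 197.0
4. 1.4(102) + 1.5(26) + 0.2(17) = 142.8 + 39.0 + 3.4 = 185.2
5. 1.35(102) + 1.5(26) + 0.7(49) = 137.7 + 39.0 + 34.3 = 211.0
The largest value is 211.0 psf from combination 5.

Combination 5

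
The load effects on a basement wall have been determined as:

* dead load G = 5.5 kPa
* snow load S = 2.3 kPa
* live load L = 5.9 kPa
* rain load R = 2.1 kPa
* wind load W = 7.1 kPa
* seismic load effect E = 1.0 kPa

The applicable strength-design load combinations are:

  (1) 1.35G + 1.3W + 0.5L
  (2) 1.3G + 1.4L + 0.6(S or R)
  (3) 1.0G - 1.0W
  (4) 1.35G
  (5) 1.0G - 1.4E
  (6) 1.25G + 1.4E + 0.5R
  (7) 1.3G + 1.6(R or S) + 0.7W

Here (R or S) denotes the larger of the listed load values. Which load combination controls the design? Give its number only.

(S or R) → S = 2.3 kPa; (R or S) → S = 2.3 kPa.
(1) 1.35(5.5) + 1.3(7.1) + 0.5(5.9) = 19.61
(2) 1.3(5.5) + 1.4(5.9) + 0.6(2.3) = 16.79
(3) 1.0(5.5) - 1.0(7.1) = -1.60
(4) 1.35(5.5) = 7.43
(5) 1.0(5.5) - 1.4(1.0) = 4.10
(6) 1.25(5.5) + 1.4(1.0) + 0.5(2.1) = 9.33
(7) 1.3(5.5) + 1.6(2.3) + 0.7(7.1) = 15.80
The largest value is 19.61 kPa from combination 1.

Combination 1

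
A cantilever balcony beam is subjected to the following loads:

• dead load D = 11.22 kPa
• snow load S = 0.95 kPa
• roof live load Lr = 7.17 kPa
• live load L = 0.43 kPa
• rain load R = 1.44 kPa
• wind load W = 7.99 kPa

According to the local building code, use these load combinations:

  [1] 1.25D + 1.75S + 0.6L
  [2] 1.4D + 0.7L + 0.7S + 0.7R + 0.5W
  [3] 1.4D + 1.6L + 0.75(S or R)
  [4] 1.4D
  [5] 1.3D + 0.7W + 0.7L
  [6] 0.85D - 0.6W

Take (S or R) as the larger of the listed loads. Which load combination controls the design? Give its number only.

(S or R) → R = 1.44 kPa.
[1] 1.25(11.22) + 1.75(0.95) + 0.6(0.43) = 14.03 + 1.66 + 0.26 = 15.95
[2] 1.4(11.22) + 0.7(0.43) + 0.7(0.95) + 0.7(1.44) + 0.5(7.99) = 21.68
[3] 1.4(11.22) + 1.6(0.43) + 0.75(1.44) = 15.71 + 0.69 + 1.08 = 17.48
[4] 1.4(11.22) = 15.71
[5] 1.3(11.22) + 0.7(7.99) + 0.7(0.43) = 14.59 + 5.59 + 0.30 = 20.48
[6] 0.85(11.22) - 0.6(7.99) = 4.74
The largest value is 21.68 kPa from combination 2.

Combination 2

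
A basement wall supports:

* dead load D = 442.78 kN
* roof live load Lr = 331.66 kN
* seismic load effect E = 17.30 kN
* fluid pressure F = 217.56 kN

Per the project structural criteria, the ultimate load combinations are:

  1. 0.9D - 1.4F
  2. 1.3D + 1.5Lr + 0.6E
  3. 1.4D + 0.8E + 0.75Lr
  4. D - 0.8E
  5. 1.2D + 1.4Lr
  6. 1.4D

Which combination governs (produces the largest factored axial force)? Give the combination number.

Combination 2

1. 0.9(442.78) - 1.4(217.56) = 93.92
2. 1.3(442.78) + 1.5(331.66) + 0.6(17.30) = 1083.48
3. 1.4(442.78) + 0.8(17.30) + 0.75(331.66) = 882.48
4. 1.0(442.78) - 0.8(17.30) = 428.94
5. 1.2(442.78) + 1.4(331.66) = 995.66
6. 1.4(442.78) = 619.89
The largest value is 1083.48 kN from combination 2.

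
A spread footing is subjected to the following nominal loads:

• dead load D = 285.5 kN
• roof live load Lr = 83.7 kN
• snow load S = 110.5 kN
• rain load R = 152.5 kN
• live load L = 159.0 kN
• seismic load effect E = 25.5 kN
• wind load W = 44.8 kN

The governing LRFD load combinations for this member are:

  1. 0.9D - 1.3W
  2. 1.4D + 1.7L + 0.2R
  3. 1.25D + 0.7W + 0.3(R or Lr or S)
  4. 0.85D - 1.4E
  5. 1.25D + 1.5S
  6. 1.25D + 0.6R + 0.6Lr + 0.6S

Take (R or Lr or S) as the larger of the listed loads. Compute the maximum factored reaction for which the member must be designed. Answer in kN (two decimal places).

(R or Lr or S) → R = 152.5 kN.
1. 0.9(285.5) - 1.3(44.8) = 198.71
2. 1.4(285.5) + 1.7(159.0) + 0.2(152.5) = 700.50
3. 1.25(285.5) + 0.7(44.8) + 0.3(152.5) = 433.99
4. 0.85(285.5) - 1.4(25.5) = 206.98
5. 1.25(285.5) + 1.5(110.5) = 522.63
6. 1.25(285.5) + 0.6(152.5) + 0.6(83.7) + 0.6(110.5) = 564.90
Maximum is from combination 2.

700.50 kN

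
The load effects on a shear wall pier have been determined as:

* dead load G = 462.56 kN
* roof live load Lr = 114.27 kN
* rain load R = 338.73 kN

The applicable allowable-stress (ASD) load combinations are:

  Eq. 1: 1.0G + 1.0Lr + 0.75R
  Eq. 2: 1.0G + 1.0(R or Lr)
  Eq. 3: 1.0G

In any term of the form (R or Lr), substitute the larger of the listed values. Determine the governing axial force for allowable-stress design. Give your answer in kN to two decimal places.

(R or Lr) → R = 338.73 kN.
Eq. 1: 1.0(462.56) + 1.0(114.27) + 0.75(338.73) = 830.88
Eq. 2: 1.0(462.56) + 1.0(338.73) = 801.29
Eq. 3: 1.0(462.56) = 462.56
The controlling combination is 1, giving 830.88 kN.

830.88 kN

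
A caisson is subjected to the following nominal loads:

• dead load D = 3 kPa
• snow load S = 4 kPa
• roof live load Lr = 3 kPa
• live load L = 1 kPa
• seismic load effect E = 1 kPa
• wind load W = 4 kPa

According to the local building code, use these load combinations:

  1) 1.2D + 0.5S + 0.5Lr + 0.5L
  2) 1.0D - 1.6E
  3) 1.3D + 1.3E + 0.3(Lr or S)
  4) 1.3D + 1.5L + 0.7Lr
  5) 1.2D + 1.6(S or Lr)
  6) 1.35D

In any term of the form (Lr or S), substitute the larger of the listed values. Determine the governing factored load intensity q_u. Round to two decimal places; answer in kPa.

(Lr or S) → S = 4 kPa; (S or Lr) → S = 4 kPa.
1) 1.2(3) + 0.5(4) + 0.5(3) + 0.5(1) = 3.60 + 2.00 + 1.50 + 0.50 = 7.60
2) 1.0(3) - 1.6(1) = 3.00 - 1.60 = 1.40
3) 1.3(3) + 1.3(1) + 0.3(4) = 3.90 + 1.30 + 1.20 = 6.40
4) 1.3(3) + 1.5(1) + 0.7(3) = 3.90 + 1.50 + 2.10 = 7.50
5) 1.2(3) + 1.6(4) = 3.60 + 6.40 = 10.00
6) 1.35(3) = 4.05
Maximum is from combination 5.

10.00 kPa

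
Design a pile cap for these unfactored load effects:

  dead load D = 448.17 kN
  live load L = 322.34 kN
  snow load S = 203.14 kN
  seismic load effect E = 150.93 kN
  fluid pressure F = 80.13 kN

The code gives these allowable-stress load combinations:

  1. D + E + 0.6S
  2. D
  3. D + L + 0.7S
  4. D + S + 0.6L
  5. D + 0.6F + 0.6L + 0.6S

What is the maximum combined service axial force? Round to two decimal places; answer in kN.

1. 1.0(448.17) + 1.0(150.93) + 0.6(203.14) = 448.17 + 150.93 + 121.88 = 720.98
2. 1.0(448.17) = 448.17
3. 1.0(448.17) + 1.0(322.34) + 0.7(203.14) = 448.17 + 322.34 + 142.20 = 912.71
4. 1.0(448.17) + 1.0(203.14) + 0.6(322.34) = 448.17 + 203.14 + 193.40 = 844.71
5. 1.0(448.17) + 0.6(80.13) + 0.6(322.34) + 0.6(203.14) = 811.54
Combination 3 governs: N = 912.71 kN.

912.71 kN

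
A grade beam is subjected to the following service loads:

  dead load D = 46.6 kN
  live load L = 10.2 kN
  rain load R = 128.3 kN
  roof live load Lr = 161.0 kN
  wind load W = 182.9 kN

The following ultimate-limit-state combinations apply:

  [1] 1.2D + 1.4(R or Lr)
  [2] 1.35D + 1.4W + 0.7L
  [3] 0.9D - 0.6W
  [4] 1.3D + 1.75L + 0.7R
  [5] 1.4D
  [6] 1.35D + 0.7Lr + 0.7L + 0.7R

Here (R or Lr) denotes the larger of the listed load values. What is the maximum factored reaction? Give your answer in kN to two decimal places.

(R or Lr) → Lr = 161.0 kN.
[1] 1.2(46.6) + 1.4(161.0) = 55.92 + 225.40 = 281.32
[2] 1.35(46.6) + 1.4(182.9) + 0.7(10.2) = 62.91 + 256.06 + 7.14 = 326.11
[3] 0.9(46.6) - 0.6(182.9) = 41.94 - 109.74 = -67.80
[4] 1.3(46.6) + 1.75(10.2) + 0.7(128.3) = 60.58 + 17.85 + 89.81 = 168.24
[5] 1.4(46.6) = 65.24
[6] 1.35(46.6) + 0.7(161.0) + 0.7(10.2) + 0.7(128.3) = 62.91 + 112.70 + 7.14 + 89.81 = 272.56
Combination 2 governs: V_u = 326.11 kN.

326.11 kN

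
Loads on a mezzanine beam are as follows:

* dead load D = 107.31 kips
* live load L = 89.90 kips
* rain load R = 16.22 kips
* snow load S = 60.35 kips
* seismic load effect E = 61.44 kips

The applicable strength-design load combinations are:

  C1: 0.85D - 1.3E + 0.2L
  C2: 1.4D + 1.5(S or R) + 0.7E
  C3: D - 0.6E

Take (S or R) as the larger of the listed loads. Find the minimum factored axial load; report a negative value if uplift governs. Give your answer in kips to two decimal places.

29.32 kips

(S or R) → S = 60.35 kips.
C1: 0.85(107.31) - 1.3(61.44) + 0.2(89.90) = 29.32
C2: 1.4(107.31) + 1.5(60.35) + 0.7(61.44) = 283.77
C3: 1.0(107.31) - 0.6(61.44) = 70.45
Combination 1 gives the minimum: 29.32 kips.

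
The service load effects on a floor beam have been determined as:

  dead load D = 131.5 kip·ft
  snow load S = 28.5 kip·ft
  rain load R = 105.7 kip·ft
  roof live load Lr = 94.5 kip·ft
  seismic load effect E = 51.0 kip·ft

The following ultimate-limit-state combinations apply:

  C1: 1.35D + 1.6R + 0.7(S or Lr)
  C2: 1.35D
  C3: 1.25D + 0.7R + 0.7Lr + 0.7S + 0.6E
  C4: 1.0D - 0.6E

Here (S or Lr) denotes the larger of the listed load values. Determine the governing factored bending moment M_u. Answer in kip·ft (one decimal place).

412.8 kip·ft

(S or Lr) → Lr = 94.5 kip·ft.
C1: 1.35(131.5) + 1.6(105.7) + 0.7(94.5) = 177.5 + 169.1 + 66.2 = 412.8
C2: 1.35(131.5) = 177.5
C3: 1.25(131.5) + 0.7(105.7) + 0.7(94.5) + 0.7(28.5) + 0.6(51.0) = 355.1
C4: 1.0(131.5) - 0.6(51.0) = 131.5 - 30.6 = 100.9
The controlling combination is 1, giving 412.8 kip·ft.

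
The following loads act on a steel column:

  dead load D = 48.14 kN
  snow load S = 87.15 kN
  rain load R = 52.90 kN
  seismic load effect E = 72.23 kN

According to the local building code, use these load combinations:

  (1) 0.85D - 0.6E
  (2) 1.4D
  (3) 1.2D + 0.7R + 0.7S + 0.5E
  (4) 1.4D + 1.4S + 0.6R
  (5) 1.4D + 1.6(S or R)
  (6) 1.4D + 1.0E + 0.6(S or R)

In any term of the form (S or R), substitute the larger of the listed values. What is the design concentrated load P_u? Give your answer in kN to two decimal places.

221.15 kN

(S or R) → S = 87.15 kN.
(1) 0.85(48.14) - 0.6(72.23) = 40.92 - 43.34 = -2.42
(2) 1.4(48.14) = 67.40
(3) 1.2(48.14) + 0.7(52.90) + 0.7(87.15) + 0.5(72.23) = 191.92
(4) 1.4(48.14) + 1.4(87.15) + 0.6(52.90) = 67.40 + 122.01 + 31.74 = 221.15
(5) 1.4(48.14) + 1.6(87.15) = 67.40 + 139.44 = 206.84
(6) 1.4(48.14) + 1.0(72.23) + 0.6(87.15) = 67.40 + 72.23 + 52.29 = 191.92
The controlling combination is 4, giving 221.15 kN.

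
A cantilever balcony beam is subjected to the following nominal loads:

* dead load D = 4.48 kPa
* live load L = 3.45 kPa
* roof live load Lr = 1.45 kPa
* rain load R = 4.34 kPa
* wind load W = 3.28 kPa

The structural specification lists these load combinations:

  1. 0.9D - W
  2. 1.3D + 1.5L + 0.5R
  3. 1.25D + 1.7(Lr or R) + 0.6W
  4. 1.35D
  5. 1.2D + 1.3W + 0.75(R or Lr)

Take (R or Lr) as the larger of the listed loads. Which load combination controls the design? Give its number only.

(Lr or R) → R = 4.34 kPa; (R or Lr) → R = 4.34 kPa.
1. 0.9(4.48) - 1.0(3.28) = 4.03 - 3.28 = 0.75
2. 1.3(4.48) + 1.5(3.45) + 0.5(4.34) = 5.82 + 5.18 + 2.17 = 13.17
3. 1.25(4.48) + 1.7(4.34) + 0.6(3.28) = 5.60 + 7.38 + 1.97 = 14.95
4. 1.35(4.48) = 6.05
5. 1.2(4.48) + 1.3(3.28) + 0.75(4.34) = 5.38 + 4.26 + 3.26 = 12.90
The largest value is 14.95 kPa from combination 3.

Combination 3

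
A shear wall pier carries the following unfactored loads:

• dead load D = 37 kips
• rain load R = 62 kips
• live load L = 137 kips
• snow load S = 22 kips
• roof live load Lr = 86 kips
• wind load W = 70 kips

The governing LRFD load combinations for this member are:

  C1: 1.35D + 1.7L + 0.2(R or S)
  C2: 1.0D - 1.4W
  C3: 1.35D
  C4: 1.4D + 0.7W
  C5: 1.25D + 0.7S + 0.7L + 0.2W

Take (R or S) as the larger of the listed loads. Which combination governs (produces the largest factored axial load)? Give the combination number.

Combination 1

(R or S) → R = 62 kips.
C1: 1.35(37) + 1.7(137) + 0.2(62) = 49.95 + 232.90 + 12.40 = 295.25
C2: 1.0(37) - 1.4(70) = 37.00 - 98.00 = -61.00
C3: 1.35(37) = 49.95
C4: 1.4(37) + 0.7(70) = 51.80 + 49.00 = 100.80
C5: 1.25(37) + 0.7(22) + 0.7(137) + 0.2(70) = 46.25 + 15.40 + 95.90 + 14.00 = 171.55
The largest value is 295.25 kips from combination 1.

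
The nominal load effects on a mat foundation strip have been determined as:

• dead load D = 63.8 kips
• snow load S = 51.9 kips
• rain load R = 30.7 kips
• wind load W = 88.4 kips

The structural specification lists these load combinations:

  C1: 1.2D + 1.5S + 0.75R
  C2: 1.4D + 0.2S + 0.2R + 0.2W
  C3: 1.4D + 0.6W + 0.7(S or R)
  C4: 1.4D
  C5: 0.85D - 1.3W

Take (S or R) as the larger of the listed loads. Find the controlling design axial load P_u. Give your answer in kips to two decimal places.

(S or R) → S = 51.9 kips.
C1: 1.2(63.8) + 1.5(51.9) + 0.75(30.7) = 76.56 + 77.85 + 23.03 = 177.44
C2: 1.4(63.8) + 0.2(51.9) + 0.2(30.7) + 0.2(88.4) = 89.32 + 10.38 + 6.14 + 17.68 = 123.52
C3: 1.4(63.8) + 0.6(88.4) + 0.7(51.9) = 89.32 + 53.04 + 36.33 = 178.69
C4: 1.4(63.8) = 89.32
C5: 0.85(63.8) - 1.3(88.4) = 54.23 - 114.92 = -60.69
The controlling combination is 3, giving 178.69 kips.

178.69 kips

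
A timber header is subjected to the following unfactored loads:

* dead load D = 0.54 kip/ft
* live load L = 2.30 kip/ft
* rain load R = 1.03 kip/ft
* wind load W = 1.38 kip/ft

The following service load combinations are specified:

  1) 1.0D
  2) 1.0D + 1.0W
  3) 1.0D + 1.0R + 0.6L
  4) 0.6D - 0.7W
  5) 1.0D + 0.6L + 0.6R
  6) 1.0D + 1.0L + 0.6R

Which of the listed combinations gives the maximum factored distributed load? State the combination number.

Combination 6

1) 1.0(0.54) = 0.54
2) 1.0(0.54) + 1.0(1.38) = 0.54 + 1.38 = 1.92
3) 1.0(0.54) + 1.0(1.03) + 0.6(2.30) = 0.54 + 1.03 + 1.38 = 2.95
4) 0.6(0.54) - 0.7(1.38) = -0.64
5) 1.0(0.54) + 0.6(2.30) + 0.6(1.03) = 0.54 + 1.38 + 0.62 = 2.54
6) 1.0(0.54) + 1.0(2.30) + 0.6(1.03) = 0.54 + 2.30 + 0.62 = 3.46
The largest value is 3.46 kip/ft from combination 6.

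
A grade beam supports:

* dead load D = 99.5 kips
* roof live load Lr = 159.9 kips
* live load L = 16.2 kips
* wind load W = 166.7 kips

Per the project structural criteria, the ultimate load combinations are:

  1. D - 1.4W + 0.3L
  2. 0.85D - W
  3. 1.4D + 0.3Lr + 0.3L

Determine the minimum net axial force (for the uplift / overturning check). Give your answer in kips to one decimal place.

-129.0 kips

1. 1.0(99.5) - 1.4(166.7) + 0.3(16.2) = 99.5 - 233.4 + 4.9 = -129.0
2. 0.85(99.5) - 1.0(166.7) = 84.6 - 166.7 = -82.1
3. 1.4(99.5) + 0.3(159.9) + 0.3(16.2) = 192.1
Combination 1 gives the minimum: -129.0 kips.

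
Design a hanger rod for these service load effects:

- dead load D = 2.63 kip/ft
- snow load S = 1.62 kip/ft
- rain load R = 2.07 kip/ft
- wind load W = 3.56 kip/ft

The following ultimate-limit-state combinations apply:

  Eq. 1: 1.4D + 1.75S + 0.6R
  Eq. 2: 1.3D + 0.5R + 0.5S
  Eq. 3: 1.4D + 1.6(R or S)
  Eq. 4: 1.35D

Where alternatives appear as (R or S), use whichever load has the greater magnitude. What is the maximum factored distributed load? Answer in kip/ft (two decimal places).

(R or S) → R = 2.07 kip/ft.
Eq. 1: 1.4(2.63) + 1.75(1.62) + 0.6(2.07) = 3.68 + 2.84 + 1.24 = 7.76
Eq. 2: 1.3(2.63) + 0.5(2.07) + 0.5(1.62) = 5.26
Eq. 3: 1.4(2.63) + 1.6(2.07) = 3.68 + 3.31 = 6.99
Eq. 4: 1.35(2.63) = 3.55
The controlling combination is 1, giving 7.76 kip/ft.

7.76 kip/ft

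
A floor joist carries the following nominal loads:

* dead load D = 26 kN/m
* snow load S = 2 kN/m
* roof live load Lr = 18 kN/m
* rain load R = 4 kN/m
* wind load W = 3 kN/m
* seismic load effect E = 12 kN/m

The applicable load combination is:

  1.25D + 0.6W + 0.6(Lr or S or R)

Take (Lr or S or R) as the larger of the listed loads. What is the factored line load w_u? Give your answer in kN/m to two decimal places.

(Lr or S or R) → Lr = 18 kN/m.
1.25(26) + 0.6(3) + 0.6(18) = 32.50 + 1.80 + 10.80 = 45.10
w_u = 45.10 kN/m.

45.10 kN/m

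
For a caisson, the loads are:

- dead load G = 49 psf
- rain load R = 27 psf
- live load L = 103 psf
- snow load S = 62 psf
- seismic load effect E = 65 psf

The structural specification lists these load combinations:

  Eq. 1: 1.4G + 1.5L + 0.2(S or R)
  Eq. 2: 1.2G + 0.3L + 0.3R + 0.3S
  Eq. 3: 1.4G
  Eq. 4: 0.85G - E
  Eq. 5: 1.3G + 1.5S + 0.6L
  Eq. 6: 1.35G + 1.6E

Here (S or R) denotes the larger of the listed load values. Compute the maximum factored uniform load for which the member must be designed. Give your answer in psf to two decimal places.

235.50 psf

(S or R) → S = 62 psf.
Eq. 1: 1.4(49) + 1.5(103) + 0.2(62) = 68.60 + 154.50 + 12.40 = 235.50
Eq. 2: 1.2(49) + 0.3(103) + 0.3(27) + 0.3(62) = 58.80 + 30.90 + 8.10 + 18.60 = 116.40
Eq. 3: 1.4(49) = 68.60
Eq. 4: 0.85(49) - 1.0(65) = 41.65 - 65.00 = -23.35
Eq. 5: 1.3(49) + 1.5(62) + 0.6(103) = 63.70 + 93.00 + 61.80 = 218.50
Eq. 6: 1.35(49) + 1.6(65) = 66.15 + 104.00 = 170.15
Maximum is from combination 1.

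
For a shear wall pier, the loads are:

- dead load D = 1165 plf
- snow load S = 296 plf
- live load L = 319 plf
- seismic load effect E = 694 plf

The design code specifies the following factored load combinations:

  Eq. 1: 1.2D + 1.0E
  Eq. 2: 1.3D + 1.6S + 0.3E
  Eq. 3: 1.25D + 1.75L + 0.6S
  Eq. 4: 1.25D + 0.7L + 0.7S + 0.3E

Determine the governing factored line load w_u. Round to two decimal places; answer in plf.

Eq. 1: 1.2(1165) + 1.0(694) = 2092.00
Eq. 2: 1.3(1165) + 1.6(296) + 0.3(694) = 2196.30
Eq. 3: 1.25(1165) + 1.75(319) + 0.6(296) = 2192.10
Eq. 4: 1.25(1165) + 0.7(319) + 0.7(296) + 0.3(694) = 2094.95
The controlling combination is 2, giving 2196.30 plf.

2196.30 plf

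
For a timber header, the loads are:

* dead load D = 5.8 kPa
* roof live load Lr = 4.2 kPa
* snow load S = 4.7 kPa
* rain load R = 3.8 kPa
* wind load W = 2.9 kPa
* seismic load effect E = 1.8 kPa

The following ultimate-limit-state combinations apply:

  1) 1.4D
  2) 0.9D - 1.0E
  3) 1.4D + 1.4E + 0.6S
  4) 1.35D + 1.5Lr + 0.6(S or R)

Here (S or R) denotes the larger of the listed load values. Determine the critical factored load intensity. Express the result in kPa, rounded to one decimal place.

(S or R) → S = 4.7 kPa.
1) 1.4(5.8) = 8.1
2) 0.9(5.8) - 1.0(1.8) = 5.2 - 1.8 = 3.4
3) 1.4(5.8) + 1.4(1.8) + 0.6(4.7) = 13.5
4) 1.35(5.8) + 1.5(4.2) + 0.6(4.7) = 17.0
The controlling combination is 4, giving 17.0 kPa.

17.0 kPa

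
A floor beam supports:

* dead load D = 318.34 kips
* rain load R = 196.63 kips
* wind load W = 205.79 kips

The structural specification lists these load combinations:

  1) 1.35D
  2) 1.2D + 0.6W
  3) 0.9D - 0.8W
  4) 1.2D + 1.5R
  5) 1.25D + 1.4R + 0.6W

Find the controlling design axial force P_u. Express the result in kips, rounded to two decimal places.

1) 1.35(318.34) = 429.76
2) 1.2(318.34) + 0.6(205.79) = 382.01 + 123.47 = 505.48
3) 0.9(318.34) - 0.8(205.79) = 121.87
4) 1.2(318.34) + 1.5(196.63) = 676.95
5) 1.25(318.34) + 1.4(196.63) + 0.6(205.79) = 397.93 + 275.28 + 123.47 = 796.68
Maximum is from combination 5.

796.68 kips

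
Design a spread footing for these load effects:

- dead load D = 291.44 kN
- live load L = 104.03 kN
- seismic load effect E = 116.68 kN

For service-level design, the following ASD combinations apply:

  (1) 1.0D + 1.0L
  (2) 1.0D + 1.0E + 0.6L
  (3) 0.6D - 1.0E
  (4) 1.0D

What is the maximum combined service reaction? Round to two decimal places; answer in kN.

470.54 kN

(1) 1.0(291.44) + 1.0(104.03) = 291.44 + 104.03 = 395.47
(2) 1.0(291.44) + 1.0(116.68) + 0.6(104.03) = 291.44 + 116.68 + 62.42 = 470.54
(3) 0.6(291.44) - 1.0(116.68) = 174.86 - 116.68 = 58.18
(4) 1.0(291.44) = 291.44
The controlling combination is 2, giving 470.54 kN.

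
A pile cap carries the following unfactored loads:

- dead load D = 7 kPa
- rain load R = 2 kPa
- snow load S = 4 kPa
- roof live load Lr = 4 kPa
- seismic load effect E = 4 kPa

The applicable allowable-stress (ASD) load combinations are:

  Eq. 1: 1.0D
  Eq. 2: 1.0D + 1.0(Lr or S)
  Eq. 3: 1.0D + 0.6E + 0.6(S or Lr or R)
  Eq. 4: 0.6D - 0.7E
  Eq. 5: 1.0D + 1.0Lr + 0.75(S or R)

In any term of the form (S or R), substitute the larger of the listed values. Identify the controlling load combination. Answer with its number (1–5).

(Lr or S) → Lr = 4 kPa; (S or Lr or R) → S = 4 kPa; (S or R) → S = 4 kPa.
Eq. 1: 1.0(7) = 7.0
Eq. 2: 1.0(7) + 1.0(4) = 7.0 + 4.0 = 11.0
Eq. 3: 1.0(7) + 0.6(4) + 0.6(4) = 7.0 + 2.4 + 2.4 = 11.8
Eq. 4: 0.6(7) - 0.7(4) = 4.2 - 2.8 = 1.4
Eq. 5: 1.0(7) + 1.0(4) + 0.75(4) = 7.0 + 4.0 + 3.0 = 14.0
The largest value is 14.0 kPa from combination 5.

Combination 5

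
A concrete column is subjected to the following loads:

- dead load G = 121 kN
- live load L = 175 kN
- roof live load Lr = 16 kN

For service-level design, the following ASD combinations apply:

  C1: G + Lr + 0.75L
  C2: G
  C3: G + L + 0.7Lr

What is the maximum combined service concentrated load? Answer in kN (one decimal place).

307.2 kN

C1: 1.0(121) + 1.0(16) + 0.75(175) = 121.0 + 16.0 + 131.3 = 268.3
C2: 1.0(121) = 121.0
C3: 1.0(121) + 1.0(175) + 0.7(16) = 121.0 + 175.0 + 11.2 = 307.2
The controlling combination is 3, giving 307.2 kN.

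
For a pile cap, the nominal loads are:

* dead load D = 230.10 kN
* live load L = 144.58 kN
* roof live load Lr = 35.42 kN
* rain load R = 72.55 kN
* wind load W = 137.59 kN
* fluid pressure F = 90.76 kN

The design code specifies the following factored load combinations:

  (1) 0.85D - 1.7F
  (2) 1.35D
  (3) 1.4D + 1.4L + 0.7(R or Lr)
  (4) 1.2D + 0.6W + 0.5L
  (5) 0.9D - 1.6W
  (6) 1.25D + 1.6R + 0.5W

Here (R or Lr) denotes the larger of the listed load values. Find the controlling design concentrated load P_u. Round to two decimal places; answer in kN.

575.34 kN

(R or Lr) → R = 72.55 kN.
(1) 0.85(230.10) - 1.7(90.76) = 41.29
(2) 1.35(230.10) = 310.64
(3) 1.4(230.10) + 1.4(144.58) + 0.7(72.55) = 322.14 + 202.41 + 50.79 = 575.34
(4) 1.2(230.10) + 0.6(137.59) + 0.5(144.58) = 276.12 + 82.55 + 72.29 = 430.96
(5) 0.9(230.10) - 1.6(137.59) = 207.09 - 220.14 = -13.05
(6) 1.25(230.10) + 1.6(72.55) + 0.5(137.59) = 472.50
Maximum is from combination 3.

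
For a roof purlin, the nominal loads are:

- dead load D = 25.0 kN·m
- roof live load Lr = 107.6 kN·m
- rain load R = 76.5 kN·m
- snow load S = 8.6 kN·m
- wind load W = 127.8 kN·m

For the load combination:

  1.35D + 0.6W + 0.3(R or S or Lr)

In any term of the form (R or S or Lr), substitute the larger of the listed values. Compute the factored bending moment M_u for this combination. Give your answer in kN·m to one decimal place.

142.7 kN·m

(R or S or Lr) → Lr = 107.6 kN·m.
1.35(25.0) + 0.6(127.8) + 0.3(107.6) = 142.7
M_u = 142.7 kN·m.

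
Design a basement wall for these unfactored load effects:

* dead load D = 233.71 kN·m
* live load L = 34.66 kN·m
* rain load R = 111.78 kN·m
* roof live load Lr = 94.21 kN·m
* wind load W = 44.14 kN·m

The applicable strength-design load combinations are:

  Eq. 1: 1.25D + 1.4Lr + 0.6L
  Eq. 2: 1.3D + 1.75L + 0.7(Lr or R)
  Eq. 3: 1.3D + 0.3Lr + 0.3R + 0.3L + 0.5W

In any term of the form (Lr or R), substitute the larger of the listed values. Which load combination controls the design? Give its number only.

(Lr or R) → R = 111.78 kN·m.
Eq. 1: 1.25(233.71) + 1.4(94.21) + 0.6(34.66) = 292.14 + 131.89 + 20.80 = 444.83
Eq. 2: 1.3(233.71) + 1.75(34.66) + 0.7(111.78) = 442.72
Eq. 3: 1.3(233.71) + 0.3(94.21) + 0.3(111.78) + 0.3(34.66) + 0.5(44.14) = 398.09
The largest value is 444.83 kN·m from combination 1.

Combination 1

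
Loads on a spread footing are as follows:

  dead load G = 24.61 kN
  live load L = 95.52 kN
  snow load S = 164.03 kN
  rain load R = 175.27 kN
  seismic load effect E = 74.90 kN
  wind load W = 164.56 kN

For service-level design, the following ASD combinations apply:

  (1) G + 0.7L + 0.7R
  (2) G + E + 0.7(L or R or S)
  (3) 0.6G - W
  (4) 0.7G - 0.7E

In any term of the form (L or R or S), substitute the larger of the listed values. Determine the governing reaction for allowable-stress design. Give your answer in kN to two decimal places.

(L or R or S) → R = 175.27 kN.
(1) 1.0(24.61) + 0.7(95.52) + 0.7(175.27) = 214.16
(2) 1.0(24.61) + 1.0(74.90) + 0.7(175.27) = 222.20
(3) 0.6(24.61) - 1.0(164.56) = -149.79
(4) 0.7(24.61) - 0.7(74.90) = -35.20
Combination 2 governs: V = 222.20 kN.

222.20 kN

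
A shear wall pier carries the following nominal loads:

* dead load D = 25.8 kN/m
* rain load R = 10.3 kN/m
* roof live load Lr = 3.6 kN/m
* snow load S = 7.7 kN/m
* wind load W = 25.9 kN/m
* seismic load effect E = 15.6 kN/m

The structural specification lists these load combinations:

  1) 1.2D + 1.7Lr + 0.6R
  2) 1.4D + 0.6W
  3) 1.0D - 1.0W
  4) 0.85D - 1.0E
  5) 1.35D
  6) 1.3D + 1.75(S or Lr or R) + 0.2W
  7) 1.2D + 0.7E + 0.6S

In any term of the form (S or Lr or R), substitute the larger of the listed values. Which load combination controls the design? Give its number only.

(S or Lr or R) → R = 10.3 kN/m.
1) 1.2(25.8) + 1.7(3.6) + 0.6(10.3) = 30.96 + 6.12 + 6.18 = 43.26
2) 1.4(25.8) + 0.6(25.9) = 36.12 + 15.54 = 51.66
3) 1.0(25.8) - 1.0(25.9) = 25.80 - 25.90 = -0.10
4) 0.85(25.8) - 1.0(15.6) = 21.93 - 15.60 = 6.33
5) 1.35(25.8) = 34.83
6) 1.3(25.8) + 1.75(10.3) + 0.2(25.9) = 33.54 + 18.03 + 5.18 = 56.75
7) 1.2(25.8) + 0.7(15.6) + 0.6(7.7) = 30.96 + 10.92 + 4.62 = 46.50
The largest value is 56.75 kN/m from combination 6.

Combination 6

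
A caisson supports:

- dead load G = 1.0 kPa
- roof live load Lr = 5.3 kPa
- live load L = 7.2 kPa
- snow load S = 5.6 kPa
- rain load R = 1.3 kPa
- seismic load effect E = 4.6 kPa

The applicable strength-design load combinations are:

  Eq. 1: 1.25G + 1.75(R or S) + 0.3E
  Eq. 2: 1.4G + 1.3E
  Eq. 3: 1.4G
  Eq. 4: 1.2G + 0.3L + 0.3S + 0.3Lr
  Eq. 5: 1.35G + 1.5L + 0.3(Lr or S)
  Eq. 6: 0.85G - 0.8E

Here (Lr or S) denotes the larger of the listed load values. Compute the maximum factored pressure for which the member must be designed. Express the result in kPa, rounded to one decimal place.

13.8 kPa

(R or S) → S = 5.6 kPa; (Lr or S) → S = 5.6 kPa.
Eq. 1: 1.25(1.0) + 1.75(5.6) + 0.3(4.6) = 12.4
Eq. 2: 1.4(1.0) + 1.3(4.6) = 7.4
Eq. 3: 1.4(1.0) = 1.4
Eq. 4: 1.2(1.0) + 0.3(7.2) + 0.3(5.6) + 0.3(5.3) = 6.6
Eq. 5: 1.35(1.0) + 1.5(7.2) + 0.3(5.6) = 13.8
Eq. 6: 0.85(1.0) - 0.8(4.6) = -2.8
Combination 5 governs: p_u = 13.8 kPa.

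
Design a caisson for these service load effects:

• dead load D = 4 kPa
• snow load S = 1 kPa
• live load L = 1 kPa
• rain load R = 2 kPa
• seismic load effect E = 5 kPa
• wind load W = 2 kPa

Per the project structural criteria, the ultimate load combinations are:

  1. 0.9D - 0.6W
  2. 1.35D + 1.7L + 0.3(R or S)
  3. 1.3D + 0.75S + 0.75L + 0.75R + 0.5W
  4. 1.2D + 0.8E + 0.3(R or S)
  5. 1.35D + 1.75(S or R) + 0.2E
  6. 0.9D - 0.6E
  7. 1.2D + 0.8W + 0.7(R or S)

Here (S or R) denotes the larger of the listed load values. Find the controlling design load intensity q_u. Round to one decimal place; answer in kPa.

9.9 kPa

(R or S) → R = 2 kPa; (S or R) → R = 2 kPa.
1. 0.9(4) - 0.6(2) = 2.4
2. 1.35(4) + 1.7(1) + 0.3(2) = 7.7
3. 1.3(4) + 0.75(1) + 0.75(1) + 0.75(2) + 0.5(2) = 9.2
4. 1.2(4) + 0.8(5) + 0.3(2) = 9.4
5. 1.35(4) + 1.75(2) + 0.2(5) = 9.9
6. 0.9(4) - 0.6(5) = 0.6
7. 1.2(4) + 0.8(2) + 0.7(2) = 7.8
Maximum is from combination 5.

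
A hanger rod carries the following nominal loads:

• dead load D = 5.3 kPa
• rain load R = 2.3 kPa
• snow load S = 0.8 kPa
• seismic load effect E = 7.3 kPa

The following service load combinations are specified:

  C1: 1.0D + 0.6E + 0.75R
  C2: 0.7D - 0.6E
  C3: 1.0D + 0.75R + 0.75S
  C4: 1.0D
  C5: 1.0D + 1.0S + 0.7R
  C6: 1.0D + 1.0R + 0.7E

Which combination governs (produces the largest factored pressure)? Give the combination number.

Combination 6

C1: 1.0(5.3) + 0.6(7.3) + 0.75(2.3) = 5.30 + 4.38 + 1.73 = 11.41
C2: 0.7(5.3) - 0.6(7.3) = 3.71 - 4.38 = -0.67
C3: 1.0(5.3) + 0.75(2.3) + 0.75(0.8) = 5.30 + 1.73 + 0.60 = 7.63
C4: 1.0(5.3) = 5.30
C5: 1.0(5.3) + 1.0(0.8) + 0.7(2.3) = 5.30 + 0.80 + 1.61 = 7.71
C6: 1.0(5.3) + 1.0(2.3) + 0.7(7.3) = 5.30 + 2.30 + 5.11 = 12.71
The largest value is 12.71 kPa from combination 6.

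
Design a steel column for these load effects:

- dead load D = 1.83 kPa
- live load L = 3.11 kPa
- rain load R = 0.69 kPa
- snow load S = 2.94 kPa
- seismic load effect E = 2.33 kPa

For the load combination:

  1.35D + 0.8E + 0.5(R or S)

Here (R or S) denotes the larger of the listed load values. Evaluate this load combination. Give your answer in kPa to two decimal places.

5.80 kPa

(R or S) → S = 2.94 kPa.
1.35(1.83) + 0.8(2.33) + 0.5(2.94) = 5.80
q_u = 5.80 kPa.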